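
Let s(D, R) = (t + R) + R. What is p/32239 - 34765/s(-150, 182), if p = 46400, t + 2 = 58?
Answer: -220260167/2708076 ≈ -81.335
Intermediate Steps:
t = 56 (t = -2 + 58 = 56)
s(D, R) = 56 + 2*R (s(D, R) = (56 + R) + R = 56 + 2*R)
p/32239 - 34765/s(-150, 182) = 46400/32239 - 34765/(56 + 2*182) = 46400*(1/32239) - 34765/(56 + 364) = 46400/32239 - 34765/420 = 46400/32239 - 34765*1/420 = 46400/32239 - 6953/84 = -220260167/2708076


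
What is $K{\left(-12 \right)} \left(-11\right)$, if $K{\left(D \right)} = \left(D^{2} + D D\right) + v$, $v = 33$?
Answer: $-3531$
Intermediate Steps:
$K{\left(D \right)} = 33 + 2 D^{2}$ ($K{\left(D \right)} = \left(D^{2} + D D\right) + 33 = \left(D^{2} + D^{2}\right) + 33 = 2 D^{2} + 33 = 33 + 2 D^{2}$)
$K{\left(-12 \right)} \left(-11\right) = \left(33 + 2 \left(-12\right)^{2}\right) \left(-11\right) = \left(33 + 2 \cdot 144\right) \left(-11\right) = \left(33 + 288\right) \left(-11\right) = 321 \left(-11\right) = -3531$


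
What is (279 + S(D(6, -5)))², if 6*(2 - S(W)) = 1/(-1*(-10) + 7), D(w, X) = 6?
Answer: 821452921/10404 ≈ 78956.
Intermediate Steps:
S(W) = 203/102 (S(W) = 2 - 1/(6*(-1*(-10) + 7)) = 2 - 1/(6*(10 + 7)) = 2 - ⅙/17 = 2 - ⅙*1/17 = 2 - 1/102 = 203/102)
(279 + S(D(6, -5)))² = (279 + 203/102)² = (28661/102)² = 821452921/10404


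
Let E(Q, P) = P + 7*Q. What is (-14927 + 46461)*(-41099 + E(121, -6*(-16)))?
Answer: -1266279304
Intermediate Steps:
(-14927 + 46461)*(-41099 + E(121, -6*(-16))) = (-14927 + 46461)*(-41099 + (-6*(-16) + 7*121)) = 31534*(-41099 + (96 + 847)) = 31534*(-41099 + 943) = 31534*(-40156) = -1266279304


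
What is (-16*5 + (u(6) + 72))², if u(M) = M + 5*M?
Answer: 784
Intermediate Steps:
u(M) = 6*M
(-16*5 + (u(6) + 72))² = (-16*5 + (6*6 + 72))² = (-80 + (36 + 72))² = (-80 + 108)² = 28² = 784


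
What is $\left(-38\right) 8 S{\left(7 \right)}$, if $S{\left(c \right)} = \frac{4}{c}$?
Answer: $- \frac{1216}{7} \approx -173.71$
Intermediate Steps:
$\left(-38\right) 8 S{\left(7 \right)} = \left(-38\right) 8 \cdot \frac{4}{7} = - 304 \cdot 4 \cdot \frac{1}{7} = \left(-304\right) \frac{4}{7} = - \frac{1216}{7}$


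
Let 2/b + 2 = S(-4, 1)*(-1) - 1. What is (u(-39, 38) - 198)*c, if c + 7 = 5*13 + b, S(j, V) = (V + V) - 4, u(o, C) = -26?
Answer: -12544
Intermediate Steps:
S(j, V) = -4 + 2*V (S(j, V) = 2*V - 4 = -4 + 2*V)
b = -2 (b = 2/(-2 + ((-4 + 2*1)*(-1) - 1)) = 2/(-2 + ((-4 + 2)*(-1) - 1)) = 2/(-2 + (-2*(-1) - 1)) = 2/(-2 + (2 - 1)) = 2/(-2 + 1) = 2/(-1) = 2*(-1) = -2)
c = 56 (c = -7 + (5*13 - 2) = -7 + (65 - 2) = -7 + 63 = 56)
(u(-39, 38) - 198)*c = (-26 - 198)*56 = -224*56 = -12544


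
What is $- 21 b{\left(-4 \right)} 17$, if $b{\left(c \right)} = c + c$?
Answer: $2856$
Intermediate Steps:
$b{\left(c \right)} = 2 c$
$- 21 b{\left(-4 \right)} 17 = - 21 \cdot 2 \left(-4\right) 17 = \left(-21\right) \left(-8\right) 17 = 168 \cdot 17 = 2856$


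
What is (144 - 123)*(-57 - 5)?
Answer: -1302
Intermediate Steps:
(144 - 123)*(-57 - 5) = 21*(-62) = -1302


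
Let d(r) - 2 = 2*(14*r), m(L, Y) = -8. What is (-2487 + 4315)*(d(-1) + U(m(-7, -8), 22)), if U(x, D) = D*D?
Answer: 837224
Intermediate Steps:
d(r) = 2 + 28*r (d(r) = 2 + 2*(14*r) = 2 + 28*r)
U(x, D) = D**2
(-2487 + 4315)*(d(-1) + U(m(-7, -8), 22)) = (-2487 + 4315)*((2 + 28*(-1)) + 22**2) = 1828*((2 - 28) + 484) = 1828*(-26 + 484) = 1828*458 = 837224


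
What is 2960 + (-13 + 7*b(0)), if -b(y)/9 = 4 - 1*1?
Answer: 2758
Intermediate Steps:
b(y) = -27 (b(y) = -9*(4 - 1*1) = -9*(4 - 1) = -9*3 = -27)
2960 + (-13 + 7*b(0)) = 2960 + (-13 + 7*(-27)) = 2960 + (-13 - 189) = 2960 - 202 = 2758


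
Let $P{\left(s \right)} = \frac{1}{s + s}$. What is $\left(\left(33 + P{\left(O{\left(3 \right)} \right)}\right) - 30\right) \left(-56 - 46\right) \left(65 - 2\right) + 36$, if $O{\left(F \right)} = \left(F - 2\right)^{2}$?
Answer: $-22455$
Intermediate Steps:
$O{\left(F \right)} = \left(-2 + F\right)^{2}$
$P{\left(s \right)} = \frac{1}{2 s}$
$\left(\left(33 + P{\left(O{\left(3 \right)} \right)}\right) - 30\right) \left(-56 - 46\right) \left(65 - 2\right) + 36 = \left(\left(33 + \frac{1}{2 \left(-2 + 3\right)^{2}}\right) - 30\right) \left(-56 - 46\right) \left(65 - 2\right) + 36 = \left(\left(33 + \frac{1}{2 \cdot 1^{2}}\right) - 30\right) \left(\left(-102\right) 63\right) + 36 = \left(\left(33 + \frac{1}{2 \cdot 1}\right) - 30\right) \left(-6426\right) + 36 = \left(\left(33 + \frac{1}{2} \cdot 1\right) - 30\right) \left(-6426\right) + 36 = \left(\left(33 + \frac{1}{2}\right) - 30\right) \left(-6426\right) + 36 = \left(\frac{67}{2} - 30\right) \left(-6426\right) + 36 = \frac{7}{2} \left(-6426\right) + 36 = -22491 + 36 = -22455$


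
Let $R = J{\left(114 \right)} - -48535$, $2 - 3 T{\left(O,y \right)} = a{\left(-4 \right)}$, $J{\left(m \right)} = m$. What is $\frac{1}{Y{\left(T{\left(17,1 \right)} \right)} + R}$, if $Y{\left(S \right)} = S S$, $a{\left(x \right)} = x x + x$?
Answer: $\frac{9}{437941} \approx 2.0551 \cdot 10^{-5}$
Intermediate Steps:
$a{\left(x \right)} = x + x^{2}$ ($a{\left(x \right)} = x^{2} + x = x + x^{2}$)
$T{\left(O,y \right)} = - \frac{10}{3}$ ($T{\left(O,y \right)} = \frac{2}{3} - \frac{\left(-4\right) \left(1 - 4\right)}{3} = \frac{2}{3} - \frac{\left(-4\right) \left(-3\right)}{3} = \frac{2}{3} - 4 = - \frac{10}{3}$)
$R = 48649$ ($R = 114 - -48535 = 114 + 48535 = 48649$)
$Y{\left(S \right)} = S^{2}$
$\frac{1}{Y{\left(T{\left(17,1 \right)} \right)} + R} = \frac{1}{\left(- \frac{10}{3}\right)^{2} + 48649} = \frac{1}{\frac{100}{9} + 48649} = \frac{1}{\frac{437941}{9}} = \frac{9}{437941}$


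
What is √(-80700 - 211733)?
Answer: I*√292433 ≈ 540.77*I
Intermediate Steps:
√(-80700 - 211733) = √(-292433) = I*√292433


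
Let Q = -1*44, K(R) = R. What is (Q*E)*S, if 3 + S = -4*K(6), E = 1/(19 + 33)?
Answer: 297/13 ≈ 22.846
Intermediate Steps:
E = 1/52 ≈ 0.019231
S = -27 (S = -3 - 4*6 = -3 - 24 = -27)
Q = -44
(Q*E)*S = -44*1/52*(-27) = -11/13*(-27) = 297/13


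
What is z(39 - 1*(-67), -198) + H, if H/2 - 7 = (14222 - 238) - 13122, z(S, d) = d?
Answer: 1540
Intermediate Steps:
H = 1738 (H = 14 + 2*((14222 - 238) - 13122) = 14 + 2*(13984 - 13122) = 14 + 2*862 = 14 + 1724 = 1738)
z(39 - 1*(-67), -198) + H = -198 + 1738 = 1540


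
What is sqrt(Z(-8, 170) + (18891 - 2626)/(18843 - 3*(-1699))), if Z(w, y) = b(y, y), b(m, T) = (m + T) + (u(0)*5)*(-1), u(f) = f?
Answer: sqrt(216946009)/798 ≈ 18.457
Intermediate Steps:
b(m, T) = T + m (b(m, T) = (m + T) + (0*5)*(-1) = (T + m) + 0*(-1) = (T + m) + 0 = T + m)
Z(w, y) = 2*y (Z(w, y) = y + y = 2*y)
sqrt(Z(-8, 170) + (18891 - 2626)/(18843 - 3*(-1699))) = sqrt(2*170 + (18891 - 2626)/(18843 - 3*(-1699))) = sqrt(340 + 16265/(18843 + 5097)) = sqrt(340 + 16265/23940) = sqrt(340 + 16265*(1/23940)) = sqrt(340 + 3253/4788) = sqrt(1631173/4788) = sqrt(216946009)/798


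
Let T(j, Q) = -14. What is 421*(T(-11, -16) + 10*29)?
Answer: 116196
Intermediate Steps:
421*(T(-11, -16) + 10*29) = 421*(-14 + 10*29) = 421*(-14 + 290) = 421*276 = 116196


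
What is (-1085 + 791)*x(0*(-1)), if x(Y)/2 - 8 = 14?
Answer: -12936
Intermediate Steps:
x(Y) = 44 (x(Y) = 16 + 2*14 = 16 + 28 = 44)
(-1085 + 791)*x(0*(-1)) = (-1085 + 791)*44 = -294*44 = -12936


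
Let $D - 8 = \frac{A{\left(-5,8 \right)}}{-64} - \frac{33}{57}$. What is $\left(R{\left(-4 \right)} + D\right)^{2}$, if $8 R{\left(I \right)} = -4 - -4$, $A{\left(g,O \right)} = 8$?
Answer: $\frac{1229881}{23104} \approx 53.232$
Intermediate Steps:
$D = \frac{1109}{152}$ ($D = 8 + \left(\frac{8}{-64} - \frac{33}{57}\right) = 8 + \left(8 \left(- \frac{1}{64}\right) - \frac{11}{19}\right) = 8 - \frac{107}{152} = \frac{1109}{152} \approx 7.2961$)
$R{\left(I \right)} = 0$ ($R{\left(I \right)} = \frac{-4 - -4}{8} = \frac{-4 + 4}{8} = \frac{1}{8} \cdot 0 = 0$)
$\left(R{\left(-4 \right)} + D\right)^{2} = \left(0 + \frac{1109}{152}\right)^{2} = \left(\frac{1109}{152}\right)^{2} = \frac{1229881}{23104}$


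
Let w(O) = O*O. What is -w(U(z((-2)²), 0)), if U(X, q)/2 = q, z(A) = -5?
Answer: 0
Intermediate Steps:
U(X, q) = 2*q
w(O) = O²
-w(U(z((-2)²), 0)) = -(2*0)² = -1*0² = -1*0 = 0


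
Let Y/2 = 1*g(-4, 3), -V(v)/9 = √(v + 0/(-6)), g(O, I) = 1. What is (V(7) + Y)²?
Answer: 571 - 36*√7 ≈ 475.75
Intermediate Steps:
V(v) = -9*√v (V(v) = -9*√(v + 0/(-6)) = -9*√(v + 0*(-⅙)) = -9*√(v + 0) = -9*√v)
Y = 2 (Y = 2*(1*1) = 2*1 = 2)
(V(7) + Y)² = (-9*√7 + 2)² = (2 - 9*√7)²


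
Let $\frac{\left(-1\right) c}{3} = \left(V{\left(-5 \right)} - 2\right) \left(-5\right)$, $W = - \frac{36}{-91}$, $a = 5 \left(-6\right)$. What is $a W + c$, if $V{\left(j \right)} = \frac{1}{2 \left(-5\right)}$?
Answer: $- \frac{7893}{182} \approx -43.368$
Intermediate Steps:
$a = -30$
$V{\left(j \right)} = - \frac{1}{10}$ ($V{\left(j \right)} = \frac{1}{-10} = - \frac{1}{10}$)
$W = \frac{36}{91}$ ($W = \left(-36\right) \left(- \frac{1}{91}\right) = \frac{36}{91} \approx 0.3956$)
$c = - \frac{63}{2}$ ($c = - 3 \left(- \frac{1}{10} - 2\right) \left(-5\right) = - 3 \left(\left(- \frac{21}{10}\right) \left(-5\right)\right) = \left(-3\right) \frac{21}{2} = - \frac{63}{2} \approx -31.5$)
$a W + c = \left(-30\right) \frac{36}{91} - \frac{63}{2} = - \frac{1080}{91} - \frac{63}{2} = - \frac{7893}{182}$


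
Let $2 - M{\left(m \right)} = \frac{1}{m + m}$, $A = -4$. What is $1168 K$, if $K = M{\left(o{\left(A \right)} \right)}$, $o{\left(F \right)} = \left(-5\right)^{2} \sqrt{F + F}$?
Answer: $2336 + \frac{146 i \sqrt{2}}{25} \approx 2336.0 + 8.259 i$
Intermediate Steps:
$o{\left(F \right)} = 25 \sqrt{2} \sqrt{F}$ ($o{\left(F \right)} = 25 \sqrt{2 F} = 25 \sqrt{2} \sqrt{F}$)
$M{\left(m \right)} = 2 - \frac{1}{2 m}$ ($M{\left(m \right)} = 2 - \frac{1}{m + m} = 2 - \frac{1}{2 m}$)
$K = 2 + \frac{i \sqrt{2}}{200}$ ($K = 2 - \frac{1}{2 \cdot 25 \sqrt{2} \sqrt{-4}} = 2 - \frac{1}{2 \cdot 25 \sqrt{2} \cdot 2 i} = 2 - \frac{1}{2 \cdot 50 i \sqrt{2}} = 2 - \frac{\left(- \frac{1}{100}\right) i \sqrt{2}}{2} = 2 + \frac{i \sqrt{2}}{200} \approx 2.0 + 0.0070711 i$)
$1168 K = 1168 \left(2 + \frac{i \sqrt{2}}{200}\right) = 2336 + \frac{146 i \sqrt{2}}{25}$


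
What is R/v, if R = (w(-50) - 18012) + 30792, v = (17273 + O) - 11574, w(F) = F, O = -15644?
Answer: -2546/1989 ≈ -1.2800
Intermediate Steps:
v = -9945 (v = (17273 - 15644) - 11574 = 1629 - 11574 = -9945)
R = 12730 (R = (-50 - 18012) + 30792 = -18062 + 30792 = 12730)
R/v = 12730/(-9945) = 12730*(-1/9945) = -2546/1989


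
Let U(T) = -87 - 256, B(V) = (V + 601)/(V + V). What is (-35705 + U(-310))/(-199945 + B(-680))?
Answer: 16341760/90641707 ≈ 0.18029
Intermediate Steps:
B(V) = (601 + V)/(2*V) (B(V) = (601 + V)/((2*V)) = (601 + V)*(1/(2*V)) = (601 + V)/(2*V))
U(T) = -343
(-35705 + U(-310))/(-199945 + B(-680)) = (-35705 - 343)/(-199945 + (1/2)*(601 - 680)/(-680)) = -36048/(-199945 + (1/2)*(-1/680)*(-79)) = -36048/(-199945 + 79/1360) = -36048/(-271925121/1360) = -36048*(-1360/271925121) = 16341760/90641707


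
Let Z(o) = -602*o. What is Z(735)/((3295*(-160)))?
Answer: 44247/52720 ≈ 0.83928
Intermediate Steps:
Z(735)/((3295*(-160))) = (-602*735)/((3295*(-160))) = -442470/(-527200) = -442470*(-1/527200) = 44247/52720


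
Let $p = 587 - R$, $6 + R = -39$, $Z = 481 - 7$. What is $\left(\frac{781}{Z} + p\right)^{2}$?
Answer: $\frac{90209521801}{224676} \approx 4.0151 \cdot 10^{5}$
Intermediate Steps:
$Z = 474$ ($Z = 481 - 7 = 474$)
$R = -45$ ($R = -6 - 39 = -45$)
$p = 632$ ($p = 587 - -45 = 587 + 45 = 632$)
$\left(\frac{781}{Z} + p\right)^{2} = \left(\frac{781}{474} + 632\right)^{2} = \left(\frac{300349}{474}\right)^{2} = \frac{90209521801}{224676}$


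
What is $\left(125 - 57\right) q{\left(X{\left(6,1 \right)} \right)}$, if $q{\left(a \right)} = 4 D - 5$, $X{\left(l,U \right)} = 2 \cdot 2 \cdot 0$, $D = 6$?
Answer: $1292$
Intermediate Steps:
$X{\left(l,U \right)} = 0$ ($X{\left(l,U \right)} = 4 \cdot 0 = 0$)
$q{\left(a \right)} = 19$ ($q{\left(a \right)} = 4 \cdot 6 - 5 = 24 - 5 = 19$)
$\left(125 - 57\right) q{\left(X{\left(6,1 \right)} \right)} = \left(125 - 57\right) 19 = 68 \cdot 19 = 1292$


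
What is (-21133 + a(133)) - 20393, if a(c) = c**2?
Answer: -23837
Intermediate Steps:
(-21133 + a(133)) - 20393 = (-21133 + 133**2) - 20393 = (-21133 + 17689) - 20393 = -3444 - 20393 = -23837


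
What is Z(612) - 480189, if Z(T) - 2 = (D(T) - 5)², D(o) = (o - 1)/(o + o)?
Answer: -719374289831/1498176 ≈ -4.8017e+5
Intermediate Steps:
D(o) = (-1 + o)/(2*o) (D(o) = (-1 + o)/((2*o)) = (-1 + o)*(1/(2*o)) = (-1 + o)/(2*o))
Z(T) = 2 + (-5 + (-1 + T)/(2*T))² (Z(T) = 2 + ((-1 + T)/(2*T) - 5)² = 2 + (-5 + (-1 + T)/(2*T))²)
Z(612) - 480189 = (¼)*(1 + 18*612 + 89*612²)/612² - 480189 = (¼)*(1/374544)*(1 + 11016 + 89*374544) - 480189 = (¼)*(1/374544)*(1 + 11016 + 33334416) - 480189 = (¼)*(1/374544)*33345433 - 480189 = 33345433/1498176 - 480189 = -719374289831/1498176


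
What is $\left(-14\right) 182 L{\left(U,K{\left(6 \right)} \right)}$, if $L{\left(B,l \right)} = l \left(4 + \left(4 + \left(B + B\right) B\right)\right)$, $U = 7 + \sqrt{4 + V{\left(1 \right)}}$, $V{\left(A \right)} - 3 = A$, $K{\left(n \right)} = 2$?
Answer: $-621712 - 285376 \sqrt{2} \approx -1.0253 \cdot 10^{6}$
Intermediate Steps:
$V{\left(A \right)} = 3 + A$
$U = 7 + 2 \sqrt{2}$ ($U = 7 + \sqrt{4 + \left(3 + 1\right)} = 7 + \sqrt{4 + 4} = 7 + \sqrt{8} = 7 + 2 \sqrt{2} \approx 9.8284$)
$L{\left(B,l \right)} = l \left(8 + 2 B^{2}\right)$ ($L{\left(B,l \right)} = l \left(4 + \left(4 + 2 B B\right)\right) = l \left(4 + \left(4 + 2 B^{2}\right)\right) = l \left(8 + 2 B^{2}\right)$)
$\left(-14\right) 182 L{\left(U,K{\left(6 \right)} \right)} = \left(-14\right) 182 \cdot 2 \cdot 2 \left(4 + \left(7 + 2 \sqrt{2}\right)^{2}\right) = - 2548 \left(16 + 4 \left(7 + 2 \sqrt{2}\right)^{2}\right) = -40768 - 10192 \left(7 + 2 \sqrt{2}\right)^{2}$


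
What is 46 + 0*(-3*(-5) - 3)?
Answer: 46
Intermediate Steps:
46 + 0*(-3*(-5) - 3) = 46 + 0*(-1*(-15) - 3) = 46 + 0*(15 - 3) = 46 + 0*12 = 46 + 0 = 46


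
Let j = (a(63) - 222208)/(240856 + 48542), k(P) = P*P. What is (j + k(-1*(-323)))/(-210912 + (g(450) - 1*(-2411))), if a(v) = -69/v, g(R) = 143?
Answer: -634040016391/1266266158164 ≈ -0.50072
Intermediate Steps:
k(P) = P²
j = -4666391/6077358 (j = (-69/63 - 222208)/(240856 + 48542) = (-69*1/63 - 222208)/289398 = (-23/21 - 222208)*(1/289398) = -4666391/21*1/289398 = -4666391/6077358 ≈ -0.76783)
(j + k(-1*(-323)))/(-210912 + (g(450) - 1*(-2411))) = (-4666391/6077358 + (-1*(-323))²)/(-210912 + (143 - 1*(-2411))) = (-4666391/6077358 + 323²)/(-210912 + (143 + 2411)) = (-4666391/6077358 + 104329)/(-210912 + 2554) = (634040016391/6077358)/(-208358) = (634040016391/6077358)*(-1/208358) = -634040016391/1266266158164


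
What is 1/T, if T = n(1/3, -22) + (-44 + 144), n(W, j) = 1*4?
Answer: 1/104 ≈ 0.0096154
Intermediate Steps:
n(W, j) = 4
T = 104 (T = 4 + (-44 + 144) = 4 + 100 = 104)
1/T = 1/104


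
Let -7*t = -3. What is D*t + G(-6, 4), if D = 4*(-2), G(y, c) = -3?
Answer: -45/7 ≈ -6.4286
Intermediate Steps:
t = 3/7 (t = -1/7*(-3) = 3/7 ≈ 0.42857)
D = -8
D*t + G(-6, 4) = -8*3/7 - 3 = -24/7 - 3 = -45/7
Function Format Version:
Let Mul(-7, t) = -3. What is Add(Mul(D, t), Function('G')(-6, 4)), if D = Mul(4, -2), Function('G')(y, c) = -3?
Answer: Rational(-45, 7) ≈ -6.4286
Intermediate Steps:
t = Rational(3, 7) (t = Mul(Rational(-1, 7), -3) = Rational(3, 7) ≈ 0.42857)
D = -8
Add(Mul(D, t), Function('G')(-6, 4)) = Add(Mul(-8, Rational(3, 7)), -3) = Add(Rational(-24, 7), -3) = Rational(-45, 7)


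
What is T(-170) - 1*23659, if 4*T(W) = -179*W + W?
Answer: -16094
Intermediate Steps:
T(W) = -89*W/2 (T(W) = (-179*W + W)/4 = (-178*W)/4 = -89*W/2)
T(-170) - 1*23659 = -89/2*(-170) - 1*23659 = 7565 - 23659 = -16094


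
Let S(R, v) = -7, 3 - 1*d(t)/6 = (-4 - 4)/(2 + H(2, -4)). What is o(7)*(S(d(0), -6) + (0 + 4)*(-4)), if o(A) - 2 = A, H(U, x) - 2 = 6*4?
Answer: -207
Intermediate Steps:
H(U, x) = 26 (H(U, x) = 2 + 6*4 = 2 + 24 = 26)
o(A) = 2 + A
d(t) = 138/7 (d(t) = 18 - 6*(-4 - 4)/(2 + 26) = 18 - (-48)/28 = 18 - 6*(-2/7) = 18 + 12/7 = 138/7)
o(7)*(S(d(0), -6) + (0 + 4)*(-4)) = (2 + 7)*(-7 + (0 + 4)*(-4)) = 9*(-7 + 4*(-4)) = 9*(-7 - 16) = 9*(-23) = -207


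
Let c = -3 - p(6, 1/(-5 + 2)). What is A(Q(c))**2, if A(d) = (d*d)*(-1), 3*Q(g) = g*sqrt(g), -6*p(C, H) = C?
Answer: 64/81 ≈ 0.79012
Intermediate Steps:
p(C, H) = -C/6
c = -2 (c = -3 - (-1)*6/6 = -3 - 1*(-1) = -3 + 1 = -2)
Q(g) = g**(3/2)/3 (Q(g) = (g*sqrt(g))/3 = g**(3/2)/3)
A(d) = -d**2 (A(d) = d**2*(-1) = -d**2)
A(Q(c))**2 = (-((-2)**(3/2)/3)**2)**2 = (-((-2*I*sqrt(2))/3)**2)**2 = (-(-2*I*sqrt(2)/3)**2)**2 = (-1*(-8/9))**2 = (8/9)**2 = 64/81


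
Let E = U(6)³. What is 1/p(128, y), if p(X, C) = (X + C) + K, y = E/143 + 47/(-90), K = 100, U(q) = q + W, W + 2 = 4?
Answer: 12870/2973719 ≈ 0.0043279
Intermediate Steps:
W = 2 (W = -2 + 4 = 2)
U(q) = 2 + q (U(q) = q + 2 = 2 + q)
E = 512 (E = (2 + 6)³ = 8³ = 512)
y = 39359/12870 (y = 512/143 + 47/(-90) = 512*(1/143) + 47*(-1/90) = 512/143 - 47/90 = 39359/12870 ≈ 3.0582)
p(X, C) = 100 + C + X (p(X, C) = (X + C) + 100 = (C + X) + 100 = 100 + C + X)
1/p(128, y) = 1/(100 + 39359/12870 + 128) = 1/(2973719/12870) = 12870/2973719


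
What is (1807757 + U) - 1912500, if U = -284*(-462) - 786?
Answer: 25679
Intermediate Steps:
U = 130422 (U = 131208 - 786 = 130422)
(1807757 + U) - 1912500 = (1807757 + 130422) - 1912500 = 1938179 - 1912500 = 25679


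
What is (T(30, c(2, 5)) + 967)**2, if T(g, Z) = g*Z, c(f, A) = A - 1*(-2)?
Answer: 1385329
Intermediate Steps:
c(f, A) = 2 + A (c(f, A) = A + 2 = 2 + A)
T(g, Z) = Z*g
(T(30, c(2, 5)) + 967)**2 = ((2 + 5)*30 + 967)**2 = (7*30 + 967)**2 = (210 + 967)**2 = 1177**2 = 1385329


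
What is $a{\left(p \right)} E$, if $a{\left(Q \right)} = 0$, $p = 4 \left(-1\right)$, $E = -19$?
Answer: $0$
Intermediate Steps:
$p = -4$
$a{\left(p \right)} E = 0 \left(-19\right) = 0$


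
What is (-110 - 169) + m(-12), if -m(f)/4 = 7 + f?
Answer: -259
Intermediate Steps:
m(f) = -28 - 4*f (m(f) = -4*(7 + f) = -28 - 4*f)
(-110 - 169) + m(-12) = (-110 - 169) + (-28 - 4*(-12)) = -279 + (-28 + 48) = -279 + 20 = -259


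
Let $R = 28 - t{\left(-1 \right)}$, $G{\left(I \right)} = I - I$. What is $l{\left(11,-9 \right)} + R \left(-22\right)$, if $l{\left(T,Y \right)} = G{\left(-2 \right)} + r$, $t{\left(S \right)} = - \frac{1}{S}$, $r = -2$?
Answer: $-596$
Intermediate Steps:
$G{\left(I \right)} = 0$
$l{\left(T,Y \right)} = -2$ ($l{\left(T,Y \right)} = 0 - 2 = -2$)
$R = 27$ ($R = 28 - - \frac{1}{-1} = 28 - \left(-1\right) \left(-1\right) = 28 - 1 = 27$)
$l{\left(11,-9 \right)} + R \left(-22\right) = -2 + 27 \left(-22\right) = -2 - 594 = -596$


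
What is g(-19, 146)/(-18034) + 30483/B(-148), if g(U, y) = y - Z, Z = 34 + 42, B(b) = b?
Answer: -274870391/1334516 ≈ -205.97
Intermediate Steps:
Z = 76
g(U, y) = -76 + y (g(U, y) = y - 1*76 = y - 76 = -76 + y)
g(-19, 146)/(-18034) + 30483/B(-148) = (-76 + 146)/(-18034) + 30483/(-148) = 70*(-1/18034) + 30483*(-1/148) = -35/9017 - 30483/148 = -274870391/1334516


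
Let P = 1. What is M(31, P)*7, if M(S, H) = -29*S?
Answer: -6293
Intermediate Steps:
M(31, P)*7 = -29*31*7 = -899*7 = -6293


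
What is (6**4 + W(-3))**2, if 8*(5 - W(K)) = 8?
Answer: 1690000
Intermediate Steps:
W(K) = 4 (W(K) = 5 - 1/8*8 = 5 - 1 = 4)
(6**4 + W(-3))**2 = (6**4 + 4)**2 = (1296 + 4)**2 = 1300**2 = 1690000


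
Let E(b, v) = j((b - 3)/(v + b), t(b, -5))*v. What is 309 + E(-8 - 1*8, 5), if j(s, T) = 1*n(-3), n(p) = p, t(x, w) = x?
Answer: 294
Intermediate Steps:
j(s, T) = -3 (j(s, T) = 1*(-3) = -3)
E(b, v) = -3*v
309 + E(-8 - 1*8, 5) = 309 - 3*5 = 309 - 15 = 294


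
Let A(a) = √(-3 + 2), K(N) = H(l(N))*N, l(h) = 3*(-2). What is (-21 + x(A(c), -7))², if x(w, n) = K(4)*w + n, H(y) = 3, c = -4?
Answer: 640 - 672*I ≈ 640.0 - 672.0*I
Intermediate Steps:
l(h) = -6
K(N) = 3*N
A(a) = I (A(a) = √(-1) = I)
x(w, n) = n + 12*w (x(w, n) = (3*4)*w + n = 12*w + n = n + 12*w)
(-21 + x(A(c), -7))² = (-21 + (-7 + 12*I))² = (-28 + 12*I)²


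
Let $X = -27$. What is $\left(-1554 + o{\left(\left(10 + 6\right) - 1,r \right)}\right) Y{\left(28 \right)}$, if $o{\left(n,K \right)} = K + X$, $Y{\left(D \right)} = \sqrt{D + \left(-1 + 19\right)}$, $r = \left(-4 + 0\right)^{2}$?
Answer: $- 1565 \sqrt{46} \approx -10614.0$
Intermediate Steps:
$r = 16$ ($r = \left(-4\right)^{2} = 16$)
$Y{\left(D \right)} = \sqrt{18 + D}$ ($Y{\left(D \right)} = \sqrt{D + 18} = \sqrt{18 + D}$)
$o{\left(n,K \right)} = -27 + K$ ($o{\left(n,K \right)} = K - 27 = -27 + K$)
$\left(-1554 + o{\left(\left(10 + 6\right) - 1,r \right)}\right) Y{\left(28 \right)} = \left(-1554 + \left(-27 + 16\right)\right) \sqrt{18 + 28} = \left(-1554 - 11\right) \sqrt{46} = - 1565 \sqrt{46}$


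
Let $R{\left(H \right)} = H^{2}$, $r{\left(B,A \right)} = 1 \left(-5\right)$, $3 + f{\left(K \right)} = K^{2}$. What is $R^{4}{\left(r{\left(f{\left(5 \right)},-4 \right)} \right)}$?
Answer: $390625$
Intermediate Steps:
$f{\left(K \right)} = -3 + K^{2}$
$r{\left(B,A \right)} = -5$
$R^{4}{\left(r{\left(f{\left(5 \right)},-4 \right)} \right)} = \left(\left(-5\right)^{2}\right)^{4} = 25^{4} = 390625$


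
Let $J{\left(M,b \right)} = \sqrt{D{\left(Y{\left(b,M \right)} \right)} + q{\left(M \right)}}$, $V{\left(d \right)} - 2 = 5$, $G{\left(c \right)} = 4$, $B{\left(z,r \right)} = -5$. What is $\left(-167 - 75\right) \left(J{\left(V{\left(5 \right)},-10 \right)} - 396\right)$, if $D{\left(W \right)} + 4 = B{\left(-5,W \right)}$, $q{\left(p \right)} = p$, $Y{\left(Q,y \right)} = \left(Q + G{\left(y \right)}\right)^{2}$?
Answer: $95832 - 242 i \sqrt{2} \approx 95832.0 - 342.24 i$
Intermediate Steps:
$V{\left(d \right)} = 7$ ($V{\left(d \right)} = 2 + 5 = 7$)
$Y{\left(Q,y \right)} = \left(4 + Q\right)^{2}$ ($Y{\left(Q,y \right)} = \left(Q + 4\right)^{2} = \left(4 + Q\right)^{2}$)
$D{\left(W \right)} = -9$ ($D{\left(W \right)} = -4 - 5 = -9$)
$J{\left(M,b \right)} = \sqrt{-9 + M}$
$\left(-167 - 75\right) \left(J{\left(V{\left(5 \right)},-10 \right)} - 396\right) = \left(-167 - 75\right) \left(\sqrt{-9 + 7} - 396\right) = \left(-167 - 75\right) \left(\sqrt{-2} - 396\right) = - 242 \left(i \sqrt{2} - 396\right) = - 242 \left(-396 + i \sqrt{2}\right) = 95832 - 242 i \sqrt{2}$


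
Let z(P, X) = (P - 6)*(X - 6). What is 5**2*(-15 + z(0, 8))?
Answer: -675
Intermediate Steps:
z(P, X) = (-6 + P)*(-6 + X)
5**2*(-15 + z(0, 8)) = 5**2*(-15 + (36 - 6*0 - 6*8 + 0*8)) = 25*(-15 + (36 + 0 - 48 + 0)) = 25*(-15 - 12) = 25*(-27) = -675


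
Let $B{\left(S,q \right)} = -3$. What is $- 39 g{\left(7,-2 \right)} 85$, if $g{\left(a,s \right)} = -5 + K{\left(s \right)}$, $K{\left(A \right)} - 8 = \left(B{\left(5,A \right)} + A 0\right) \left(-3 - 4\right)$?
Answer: $-79560$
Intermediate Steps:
$K{\left(A \right)} = 29$ ($K{\left(A \right)} = 8 + \left(-3 + A 0\right) \left(-3 - 4\right) = 8 + \left(-3 + 0\right) \left(-7\right) = 8 - -21 = 8 + 21 = 29$)
$g{\left(a,s \right)} = 24$ ($g{\left(a,s \right)} = -5 + 29 = 24$)
$- 39 g{\left(7,-2 \right)} 85 = \left(-39\right) 24 \cdot 85 = \left(-936\right) 85 = -79560$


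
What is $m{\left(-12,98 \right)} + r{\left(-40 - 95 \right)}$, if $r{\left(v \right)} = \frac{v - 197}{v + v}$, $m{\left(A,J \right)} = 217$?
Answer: $\frac{29461}{135} \approx 218.23$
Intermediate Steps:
$r{\left(v \right)} = \frac{-197 + v}{2 v}$
$m{\left(-12,98 \right)} + r{\left(-40 - 95 \right)} = 217 + \frac{-197 - 135}{2 \left(-40 - 95\right)} = 217 + \frac{-197 - 135}{2 \left(-135\right)} = 217 + \frac{1}{2} \left(- \frac{1}{135}\right) \left(-332\right) = 217 + \frac{166}{135} = \frac{29461}{135}$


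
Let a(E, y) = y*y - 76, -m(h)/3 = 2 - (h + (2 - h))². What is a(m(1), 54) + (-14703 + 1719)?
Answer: -10144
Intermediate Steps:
m(h) = 6 (m(h) = -3*(2 - (h + (2 - h))²) = -3*(2 - 1*2²) = -3*(2 - 1*4) = -3*(2 - 4) = -3*(-2) = 6)
a(E, y) = -76 + y² (a(E, y) = y² - 76 = -76 + y²)
a(m(1), 54) + (-14703 + 1719) = (-76 + 54²) + (-14703 + 1719) = (-76 + 2916) - 12984 = 2840 - 12984 = -10144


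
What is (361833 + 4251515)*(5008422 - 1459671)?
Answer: 16371623328348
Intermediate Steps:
(361833 + 4251515)*(5008422 - 1459671) = 4613348*3548751 = 16371623328348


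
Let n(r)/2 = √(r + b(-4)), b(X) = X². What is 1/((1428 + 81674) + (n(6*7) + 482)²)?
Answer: 157829/49712188146 - 482*√58/24856094073 ≈ 3.0272e-6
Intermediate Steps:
n(r) = 2*√(16 + r) (n(r) = 2*√(r + (-4)²) = 2*√(r + 16) = 2*√(16 + r))
1/((1428 + 81674) + (n(6*7) + 482)²) = 1/((1428 + 81674) + (2*√(16 + 6*7) + 482)²) = 1/(83102 + (2*√(16 + 42) + 482)²) = 1/(83102 + (2*√58 + 482)²) = 1/(83102 + (482 + 2*√58)²)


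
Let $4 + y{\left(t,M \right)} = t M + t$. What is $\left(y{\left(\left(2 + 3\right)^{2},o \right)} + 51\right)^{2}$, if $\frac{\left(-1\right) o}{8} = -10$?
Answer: $4293184$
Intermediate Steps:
$o = 80$ ($o = \left(-8\right) \left(-10\right) = 80$)
$y{\left(t,M \right)} = -4 + t + M t$ ($y{\left(t,M \right)} = -4 + \left(t M + t\right) = -4 + \left(M t + t\right) = -4 + \left(t + M t\right) = -4 + t + M t$)
$\left(y{\left(\left(2 + 3\right)^{2},o \right)} + 51\right)^{2} = \left(\left(-4 + \left(2 + 3\right)^{2} + 80 \left(2 + 3\right)^{2}\right) + 51\right)^{2} = \left(\left(-4 + 5^{2} + 80 \cdot 5^{2}\right) + 51\right)^{2} = \left(\left(-4 + 25 + 80 \cdot 25\right) + 51\right)^{2} = \left(\left(-4 + 25 + 2000\right) + 51\right)^{2} = \left(2021 + 51\right)^{2} = 2072^{2} = 4293184$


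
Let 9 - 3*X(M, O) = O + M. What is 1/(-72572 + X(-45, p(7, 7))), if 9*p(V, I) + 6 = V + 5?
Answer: -9/652988 ≈ -1.3783e-5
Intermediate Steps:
p(V, I) = -1/9 + V/9 (p(V, I) = -2/3 + (V + 5)/9 = -2/3 + (5 + V)/9 = -2/3 + (5/9 + V/9) = -1/9 + V/9)
X(M, O) = 3 - M/3 - O/3 (X(M, O) = 3 - (O + M)/3 = 3 - (M + O)/3 = 3 + (-M/3 - O/3) = 3 - M/3 - O/3)
1/(-72572 + X(-45, p(7, 7))) = 1/(-72572 + (3 - 1/3*(-45) - (-1/9 + (1/9)*7)/3)) = 1/(-72572 + (3 + 15 - (-1/9 + 7/9)/3)) = 1/(-72572 + (3 + 15 - 1/3*2/3)) = 1/(-72572 + (3 + 15 - 2/9)) = 1/(-72572 + 160/9) = 1/(-652988/9) = -9/652988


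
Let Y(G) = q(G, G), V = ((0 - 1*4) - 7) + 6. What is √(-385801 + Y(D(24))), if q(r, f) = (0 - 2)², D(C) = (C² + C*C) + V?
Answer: I*√385797 ≈ 621.13*I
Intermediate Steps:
V = -5 (V = ((0 - 4) - 7) + 6 = (-4 - 7) + 6 = -11 + 6 = -5)
D(C) = -5 + 2*C² (D(C) = (C² + C*C) - 5 = (C² + C²) - 5 = 2*C² - 5 = -5 + 2*C²)
q(r, f) = 4 (q(r, f) = (-2)² = 4)
Y(G) = 4
√(-385801 + Y(D(24))) = √(-385801 + 4) = √(-385797) = I*√385797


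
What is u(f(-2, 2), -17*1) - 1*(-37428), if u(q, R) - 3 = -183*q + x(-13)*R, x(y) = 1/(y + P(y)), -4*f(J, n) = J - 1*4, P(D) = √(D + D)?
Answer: 1114729/30 + 17*I*√26/195 ≈ 37158.0 + 0.44453*I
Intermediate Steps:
P(D) = √2*√D (P(D) = √(2*D) = √2*√D)
f(J, n) = 1 - J/4 (f(J, n) = -(J - 1*4)/4 = -(J - 4)/4 = -(-4 + J)/4 = 1 - J/4)
x(y) = 1/(y + √2*√y)
u(q, R) = 3 - 183*q + R/(-13 + I*√26) (u(q, R) = 3 + (-183*q + R/(-13 + √2*√(-13))) = 3 + (-183*q + R/(-13 + √2*(I*√13))) = 3 + (-183*q + R/(-13 + I*√26)) = 3 - 183*q + R/(-13 + I*√26))
u(f(-2, 2), -17*1) - 1*(-37428) = (3 - 183*(1 - ¼*(-2)) - (-17)/15 - I*(-17*1)*√26/195) - 1*(-37428) = (3 - 183*(1 + ½) - 1/15*(-17) - 1/195*I*(-17)*√26) + 37428 = (3 - 183*3/2 + 17/15 + 17*I*√26/195) + 37428 = (3 - 549/2 + 17/15 + 17*I*√26/195) + 37428 = (-8111/30 + 17*I*√26/195) + 37428 = 1114729/30 + 17*I*√26/195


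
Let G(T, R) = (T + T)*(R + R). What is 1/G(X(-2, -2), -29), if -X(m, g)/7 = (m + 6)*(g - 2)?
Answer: -1/12992 ≈ -7.6970e-5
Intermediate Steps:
X(m, g) = -7*(-2 + g)*(6 + m) (X(m, g) = -7*(m + 6)*(g - 2) = -7*(6 + m)*(-2 + g) = -7*(-2 + g)*(6 + m))
G(T, R) = 4*R*T (G(T, R) = (2*T)*(2*R) = 4*R*T)
1/G(X(-2, -2), -29) = 1/(4*(-29)*(84 - 42*(-2) + 14*(-2) - 7*(-2)*(-2))) = 1/(4*(-29)*(84 + 84 - 28 - 28)) = 1/(4*(-29)*112) = 1/(-12992) = -1/12992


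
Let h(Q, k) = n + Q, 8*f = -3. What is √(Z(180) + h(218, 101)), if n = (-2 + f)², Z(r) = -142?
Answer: 5*√209/8 ≈ 9.0355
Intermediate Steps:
f = -3/8 (f = (⅛)*(-3) = -3/8 ≈ -0.37500)
n = 361/64 (n = (-2 - 3/8)² = (-19/8)² = 361/64 ≈ 5.6406)
h(Q, k) = 361/64 + Q
√(Z(180) + h(218, 101)) = √(-142 + (361/64 + 218)) = √(-142 + 14313/64) = √(5225/64) = 5*√209/8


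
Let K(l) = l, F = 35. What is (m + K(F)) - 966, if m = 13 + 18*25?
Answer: -468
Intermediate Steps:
m = 463 (m = 13 + 450 = 463)
(m + K(F)) - 966 = (463 + 35) - 966 = 498 - 966 = -468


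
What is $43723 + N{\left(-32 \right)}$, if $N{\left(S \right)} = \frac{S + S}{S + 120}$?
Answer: $\frac{480945}{11} \approx 43722.0$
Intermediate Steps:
$N{\left(S \right)} = \frac{2 S}{120 + S}$
$43723 + N{\left(-32 \right)} = 43723 + 2 \left(-32\right) \frac{1}{120 - 32} = 43723 + 2 \left(-32\right) \frac{1}{88} = 43723 - \frac{8}{11} = \frac{480945}{11}$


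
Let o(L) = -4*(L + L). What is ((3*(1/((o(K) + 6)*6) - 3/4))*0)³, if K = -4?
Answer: 0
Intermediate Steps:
o(L) = -8*L
((3*(1/((o(K) + 6)*6) - 3/4))*0)³ = ((3*(1/((-8*(-4) + 6)*6) - 3/4))*0)³ = ((3*((⅙)/(32 + 6) - 3*¼))*0)³ = ((3*((⅙)/38 - ¾))*0)³ = ((3*((1/38)*(⅙) - ¾))*0)³ = ((3*(1/228 - ¾))*0)³ = ((3*(-85/114))*0)³ = (-85/38*0)³ = 0³ = 0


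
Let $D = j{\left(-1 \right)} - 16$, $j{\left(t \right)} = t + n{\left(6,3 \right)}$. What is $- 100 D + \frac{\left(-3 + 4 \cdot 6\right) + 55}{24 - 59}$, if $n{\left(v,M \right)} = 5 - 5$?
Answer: $\frac{59424}{35} \approx 1697.8$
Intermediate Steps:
$n{\left(v,M \right)} = 0$
$j{\left(t \right)} = t$ ($j{\left(t \right)} = t + 0 = t$)
$D = -17$ ($D = -1 - 16 = -17$)
$- 100 D + \frac{\left(-3 + 4 \cdot 6\right) + 55}{24 - 59} = \left(-100\right) \left(-17\right) + \frac{\left(-3 + 4 \cdot 6\right) + 55}{24 - 59} = 1700 + \frac{\left(-3 + 24\right) + 55}{-35} = 1700 + \left(21 + 55\right) \left(- \frac{1}{35}\right) = 1700 + 76 \left(- \frac{1}{35}\right) = 1700 - \frac{76}{35} = \frac{59424}{35}$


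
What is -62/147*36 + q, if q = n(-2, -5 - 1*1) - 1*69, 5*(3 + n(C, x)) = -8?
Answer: -21752/245 ≈ -88.784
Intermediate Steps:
n(C, x) = -23/5 (n(C, x) = -3 + (⅕)*(-8) = -3 - 8/5 = -23/5)
q = -368/5 (q = -23/5 - 1*69 = -23/5 - 69 = -368/5 ≈ -73.600)
-62/147*36 + q = -62/147*36 - 368/5 = -744/49 - 368/5 = -21752/245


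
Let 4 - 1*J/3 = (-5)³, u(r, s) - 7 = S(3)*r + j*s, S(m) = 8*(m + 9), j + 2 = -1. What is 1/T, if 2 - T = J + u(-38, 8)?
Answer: 1/3280 ≈ 0.00030488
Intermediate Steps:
j = -3 (j = -2 - 1 = -3)
S(m) = 72 + 8*m (S(m) = 8*(9 + m) = 72 + 8*m)
u(r, s) = 7 - 3*s + 96*r (u(r, s) = 7 + ((72 + 8*3)*r - 3*s) = 7 + ((72 + 24)*r - 3*s) = 7 + (96*r - 3*s) = 7 + (-3*s + 96*r) = 7 - 3*s + 96*r)
J = 387 (J = 12 - 3*(-5)³ = 12 - 3*(-125) = 12 + 375 = 387)
T = 3280 (T = 2 - (387 + (7 - 3*8 + 96*(-38))) = 2 - (387 + (7 - 24 - 3648)) = 2 - (387 - 3665) = 2 - 1*(-3278) = 2 + 3278 = 3280)
1/T = 1/3280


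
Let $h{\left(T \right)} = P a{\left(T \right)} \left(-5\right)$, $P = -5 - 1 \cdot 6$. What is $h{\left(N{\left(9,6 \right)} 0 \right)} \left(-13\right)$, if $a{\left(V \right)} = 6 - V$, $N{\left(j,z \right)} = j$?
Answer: $-4290$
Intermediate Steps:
$P = -11$ ($P = -5 - 6 = -11$)
$h{\left(T \right)} = 330 - 55 T$ ($h{\left(T \right)} = - 11 \left(6 - T\right) \left(-5\right) = \left(-66 + 11 T\right) \left(-5\right) = 330 - 55 T$)
$h{\left(N{\left(9,6 \right)} 0 \right)} \left(-13\right) = \left(330 - 55 \cdot 9 \cdot 0\right) \left(-13\right) = \left(330 - 0\right) \left(-13\right) = \left(330 + 0\right) \left(-13\right) = 330 \left(-13\right) = -4290$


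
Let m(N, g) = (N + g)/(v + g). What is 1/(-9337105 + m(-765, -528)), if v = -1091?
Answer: -1619/15116771702 ≈ -1.0710e-7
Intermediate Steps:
m(N, g) = (N + g)/(-1091 + g)
1/(-9337105 + m(-765, -528)) = 1/(-9337105 + (-765 - 528)/(-1091 - 528)) = 1/(-9337105 - 1293/(-1619)) = 1/(-9337105 - 1/1619*(-1293)) = 1/(-9337105 + 1293/1619) = 1/(-15116771702/1619) = -1619/15116771702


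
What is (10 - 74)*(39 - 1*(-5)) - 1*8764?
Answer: -11580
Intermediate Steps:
(10 - 74)*(39 - 1*(-5)) - 1*8764 = -64*(39 + 5) - 8764 = -64*44 - 8764 = -2816 - 8764 = -11580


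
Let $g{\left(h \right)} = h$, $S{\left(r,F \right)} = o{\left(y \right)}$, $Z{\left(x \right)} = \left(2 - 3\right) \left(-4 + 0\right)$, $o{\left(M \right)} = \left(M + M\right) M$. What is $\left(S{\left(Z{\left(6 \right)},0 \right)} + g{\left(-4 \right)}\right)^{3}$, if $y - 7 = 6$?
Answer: $37259704$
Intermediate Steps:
$y = 13$ ($y = 7 + 6 = 13$)
$o{\left(M \right)} = 2 M^{2}$ ($o{\left(M \right)} = 2 M M = 2 M^{2}$)
$Z{\left(x \right)} = 4$ ($Z{\left(x \right)} = \left(-1\right) \left(-4\right) = 4$)
$S{\left(r,F \right)} = 338$ ($S{\left(r,F \right)} = 2 \cdot 13^{2} = 2 \cdot 169 = 338$)
$\left(S{\left(Z{\left(6 \right)},0 \right)} + g{\left(-4 \right)}\right)^{3} = \left(338 - 4\right)^{3} = 334^{3} = 37259704$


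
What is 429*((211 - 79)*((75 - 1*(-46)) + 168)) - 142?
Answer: 16365350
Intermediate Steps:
429*((211 - 79)*((75 - 1*(-46)) + 168)) - 142 = 429*(132*((75 + 46) + 168)) - 142 = 429*(132*(121 + 168)) - 142 = 429*(132*289) - 142 = 429*38148 - 142 = 16365492 - 142 = 16365350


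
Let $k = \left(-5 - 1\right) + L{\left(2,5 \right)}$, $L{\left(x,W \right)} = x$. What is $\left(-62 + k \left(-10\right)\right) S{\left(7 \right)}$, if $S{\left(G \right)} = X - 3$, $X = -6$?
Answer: $198$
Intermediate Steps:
$S{\left(G \right)} = -9$ ($S{\left(G \right)} = -6 - 3 = -9$)
$k = -4$ ($k = \left(-5 - 1\right) + 2 = -6 + 2 = -4$)
$\left(-62 + k \left(-10\right)\right) S{\left(7 \right)} = \left(-62 - -40\right) \left(-9\right) = \left(-62 + 40\right) \left(-9\right) = \left(-22\right) \left(-9\right) = 198$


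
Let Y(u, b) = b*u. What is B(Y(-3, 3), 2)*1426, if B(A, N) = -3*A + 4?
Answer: 44206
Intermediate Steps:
B(A, N) = 4 - 3*A
B(Y(-3, 3), 2)*1426 = (4 - 9*(-3))*1426 = (4 - 3*(-9))*1426 = (4 + 27)*1426 = 31*1426 = 44206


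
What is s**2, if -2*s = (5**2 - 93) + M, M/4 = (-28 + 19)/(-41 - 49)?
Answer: 28561/25 ≈ 1142.4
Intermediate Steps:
M = 2/5 (M = 4*((-28 + 19)/(-41 - 49)) = 4*(-9/(-90)) = 4*(-9*(-1/90)) = 4*(1/10) = 2/5 ≈ 0.40000)
s = 169/5 (s = -((5**2 - 93) + 2/5)/2 = -((25 - 93) + 2/5)/2 = -(-68 + 2/5)/2 = -1/2*(-338/5) = 169/5 ≈ 33.800)
s**2 = (169/5)**2 = 28561/25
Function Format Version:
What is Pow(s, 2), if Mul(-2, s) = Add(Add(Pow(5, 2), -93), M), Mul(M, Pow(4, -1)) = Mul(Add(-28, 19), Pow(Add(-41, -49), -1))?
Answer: Rational(28561, 25) ≈ 1142.4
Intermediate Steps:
M = Rational(2, 5) (M = Mul(4, Mul(Add(-28, 19), Pow(Add(-41, -49), -1))) = Mul(4, Mul(-9, Pow(-90, -1))) = Mul(4, Mul(-9, Rational(-1, 90))) = Mul(4, Rational(1, 10)) = Rational(2, 5) ≈ 0.40000)
s = Rational(169, 5) (s = Mul(Rational(-1, 2), Add(Add(Pow(5, 2), -93), Rational(2, 5))) = Mul(Rational(-1, 2), Add(Add(25, -93), Rational(2, 5))) = Mul(Rational(-1, 2), Add(-68, Rational(2, 5))) = Mul(Rational(-1, 2), Rational(-338, 5)) = Rational(169, 5) ≈ 33.800)
Pow(s, 2) = Pow(Rational(169, 5), 2) = Rational(28561, 25)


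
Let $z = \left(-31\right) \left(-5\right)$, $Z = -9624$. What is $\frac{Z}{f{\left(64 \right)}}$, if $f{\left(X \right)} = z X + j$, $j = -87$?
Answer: $- \frac{9624}{9833} \approx -0.97874$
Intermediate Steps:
$z = 155$
$f{\left(X \right)} = -87 + 155 X$ ($f{\left(X \right)} = 155 X - 87 = -87 + 155 X$)
$\frac{Z}{f{\left(64 \right)}} = - \frac{9624}{-87 + 155 \cdot 64} = - \frac{9624}{-87 + 9920} = - \frac{9624}{9833}$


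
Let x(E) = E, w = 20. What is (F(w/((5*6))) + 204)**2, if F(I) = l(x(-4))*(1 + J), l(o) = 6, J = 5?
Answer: 57600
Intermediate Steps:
F(I) = 36 (F(I) = 6*(1 + 5) = 6*6 = 36)
(F(w/((5*6))) + 204)**2 = (36 + 204)**2 = 240**2 = 57600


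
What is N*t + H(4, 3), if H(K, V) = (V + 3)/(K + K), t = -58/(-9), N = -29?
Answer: -6701/36 ≈ -186.14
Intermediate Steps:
t = 58/9 (t = -58*(-⅑) = 58/9 ≈ 6.4444)
H(K, V) = (3 + V)/(2*K) (H(K, V) = (3 + V)/((2*K)) = (3 + V)*(1/(2*K)) = (3 + V)/(2*K))
N*t + H(4, 3) = -29*58/9 + (½)*(3 + 3)/4 = -1682/9 + (½)*(¼)*6 = -1682/9 + ¾ = -6701/36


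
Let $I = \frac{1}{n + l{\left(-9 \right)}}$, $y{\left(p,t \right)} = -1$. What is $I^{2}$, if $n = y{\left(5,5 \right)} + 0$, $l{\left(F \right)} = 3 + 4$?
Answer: $\frac{1}{36} \approx 0.027778$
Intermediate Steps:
$l{\left(F \right)} = 7$
$n = -1$ ($n = -1 + 0 = -1$)
$I = \frac{1}{6}$ ($I = \frac{1}{-1 + 7} = \frac{1}{6} \approx 0.16667$)
$I^{2} = \left(\frac{1}{6}\right)^{2} = \frac{1}{36}$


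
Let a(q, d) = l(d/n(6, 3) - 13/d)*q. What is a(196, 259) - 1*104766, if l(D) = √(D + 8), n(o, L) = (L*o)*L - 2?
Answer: -104766 + 14*√586359683/481 ≈ -1.0406e+5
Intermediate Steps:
n(o, L) = -2 + o*L² (n(o, L) = o*L² - 2 = -2 + o*L²)
l(D) = √(8 + D)
a(q, d) = q*√(8 - 13/d + d/52) (a(q, d) = √(8 + (d/(-2 + 6*3²) - 13/d))*q = √(8 + (d/(-2 + 6*9) - 13/d))*q = √(8 + (d/(-2 + 54) - 13/d))*q = √(8 + (d/52 - 13/d))*q = √(8 + (-13/d + d/52))*q = √(8 - 13/d + d/52)*q = q*√(8 - 13/d + d/52))
a(196, 259) - 1*104766 = (1/26)*196*√(5408 - 8788/259 + 13*259) - 1*104766 = (1/26)*196*√(5408 - 8788*1/259 + 3367) - 104766 = (1/26)*196*√(5408 - 8788/259 + 3367) - 104766 = (1/26)*196*√(2263937/259) - 104766 = (1/26)*196*(√586359683/259) - 104766 = 14*√586359683/481 - 104766 = -104766 + 14*√586359683/481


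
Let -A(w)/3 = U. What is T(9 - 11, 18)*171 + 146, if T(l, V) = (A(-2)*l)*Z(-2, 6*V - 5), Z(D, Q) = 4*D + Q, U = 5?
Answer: 487496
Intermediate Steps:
A(w) = -15 (A(w) = -3*5 = -15)
Z(D, Q) = Q + 4*D
T(l, V) = -15*l*(-13 + 6*V) (T(l, V) = (-15*l)*((6*V - 5) + 4*(-2)) = (-15*l)*((-5 + 6*V) - 8) = (-15*l)*(-13 + 6*V) = -15*l*(-13 + 6*V))
T(9 - 11, 18)*171 + 146 = (15*(9 - 11)*(13 - 6*18))*171 + 146 = (15*(-2)*(13 - 108))*171 + 146 = (15*(-2)*(-95))*171 + 146 = 2850*171 + 146 = 487350 + 146 = 487496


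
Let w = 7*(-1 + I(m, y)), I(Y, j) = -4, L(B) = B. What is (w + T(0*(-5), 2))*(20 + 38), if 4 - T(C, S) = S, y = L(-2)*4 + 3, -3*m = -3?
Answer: -1914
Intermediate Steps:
m = 1 (m = -⅓*(-3) = 1)
y = -5 (y = -2*4 + 3 = -8 + 3 = -5)
T(C, S) = 4 - S
w = -35 (w = 7*(-1 - 4) = 7*(-5) = -35)
(w + T(0*(-5), 2))*(20 + 38) = (-35 + (4 - 1*2))*(20 + 38) = (-35 + (4 - 2))*58 = (-35 + 2)*58 = -33*58 = -1914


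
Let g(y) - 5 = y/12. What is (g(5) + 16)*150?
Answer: 6425/2 ≈ 3212.5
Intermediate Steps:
g(y) = 5 + y/12
(g(5) + 16)*150 = ((5 + (1/12)*5) + 16)*150 = ((5 + 5/12) + 16)*150 = (65/12 + 16)*150 = (257/12)*150 = 6425/2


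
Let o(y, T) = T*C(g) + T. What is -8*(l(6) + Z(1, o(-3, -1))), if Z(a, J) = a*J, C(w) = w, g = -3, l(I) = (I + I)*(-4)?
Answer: 368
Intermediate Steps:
l(I) = -8*I (l(I) = (2*I)*(-4) = -8*I)
o(y, T) = -2*T (o(y, T) = T*(-3) + T = -3*T + T = -2*T)
Z(a, J) = J*a
-8*(l(6) + Z(1, o(-3, -1))) = -8*(-8*6 - 2*(-1)*1) = -8*(-48 + 2*1) = -8*(-48 + 2) = -8*(-46) = 368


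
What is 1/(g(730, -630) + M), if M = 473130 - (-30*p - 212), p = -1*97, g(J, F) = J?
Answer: 1/471162 ≈ 2.1224e-6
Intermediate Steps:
p = -97
M = 470432 (M = 473130 - (-30*(-97) - 212) = 473130 - (2910 - 212) = 473130 - 1*2698 = 473130 - 2698 = 470432)
1/(g(730, -630) + M) = 1/(730 + 470432) = 1/471162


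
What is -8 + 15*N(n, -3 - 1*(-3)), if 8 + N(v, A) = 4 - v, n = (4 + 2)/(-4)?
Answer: -91/2 ≈ -45.500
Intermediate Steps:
n = -3/2 (n = 6*(-¼) = -3/2 ≈ -1.5000)
N(v, A) = -4 - v (N(v, A) = -8 + (4 - v) = -4 - v)
-8 + 15*N(n, -3 - 1*(-3)) = -8 + 15*(-4 - 1*(-3/2)) = -8 + 15*(-4 + 3/2) = -8 + 15*(-5/2) = -8 - 75/2 = -91/2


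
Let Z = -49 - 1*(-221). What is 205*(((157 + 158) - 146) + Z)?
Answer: 69905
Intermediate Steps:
Z = 172 (Z = -49 + 221 = 172)
205*(((157 + 158) - 146) + Z) = 205*(((157 + 158) - 146) + 172) = 205*((315 - 146) + 172) = 205*(169 + 172) = 205*341 = 69905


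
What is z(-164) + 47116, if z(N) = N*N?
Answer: 74012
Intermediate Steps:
z(N) = N**2
z(-164) + 47116 = (-164)**2 + 47116 = 26896 + 47116 = 74012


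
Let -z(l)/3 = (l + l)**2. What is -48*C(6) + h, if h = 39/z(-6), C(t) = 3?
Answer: -20749/144 ≈ -144.09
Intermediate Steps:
z(l) = -12*l**2 (z(l) = -3*(l + l)**2 = -3*4*l**2 = -12*l**2)
h = -13/144 (h = 39/((-12*(-6)**2)) = 39/((-12*36)) = 39/(-432) = 39*(-1/432) = -13/144 ≈ -0.090278)
-48*C(6) + h = -48*3 - 13/144 = -144 - 13/144 = -20749/144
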